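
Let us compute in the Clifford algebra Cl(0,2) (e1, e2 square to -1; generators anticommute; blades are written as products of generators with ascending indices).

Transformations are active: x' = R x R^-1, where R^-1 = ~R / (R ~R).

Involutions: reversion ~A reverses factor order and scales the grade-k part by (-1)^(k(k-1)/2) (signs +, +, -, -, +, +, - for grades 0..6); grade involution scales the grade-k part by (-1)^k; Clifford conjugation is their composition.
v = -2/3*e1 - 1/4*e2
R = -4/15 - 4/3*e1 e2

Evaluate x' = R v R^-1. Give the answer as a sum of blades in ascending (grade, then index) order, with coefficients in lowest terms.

~R = -4/15 + 4/3*e1 e2, and R ~R = 416/225, so R^-1 = ~R / (416/225).
R v = -7/45*e1 + 43/45*e2
Answer: 37/52*e1 - 1/39*e2


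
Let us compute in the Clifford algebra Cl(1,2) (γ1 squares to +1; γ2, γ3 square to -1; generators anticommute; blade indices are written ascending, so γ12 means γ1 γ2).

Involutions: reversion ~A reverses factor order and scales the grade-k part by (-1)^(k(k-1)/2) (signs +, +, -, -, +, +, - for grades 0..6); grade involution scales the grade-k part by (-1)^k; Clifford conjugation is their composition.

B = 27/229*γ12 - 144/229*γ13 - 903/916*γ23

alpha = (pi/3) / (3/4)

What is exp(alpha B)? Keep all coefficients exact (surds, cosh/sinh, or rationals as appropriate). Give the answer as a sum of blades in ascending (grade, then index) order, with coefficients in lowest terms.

B^2 term by term: the squares give (27/229)^2*(γ12)^2 + (-144/229)^2*(γ13)^2 + (-903/916)^2*(γ23)^2 = 729/52441*(+1) + 20736/52441*(+1) + 815409/839056*(-1) = -9/16 (each basis 2-blade squares to minus the product of its generators' squares); cross terms between blades sharing an index anticommute and cancel. So B^2 = -9/16.
B^2 = -9/16 — B^2 < 0, so the exponential closes trigonometrically: l = 3/4, alpha*l = pi/3, so exp(alpha B) = cos(pi/3) + (sin(pi/3)/(3/4))*B = 1/2 + (2*sqrt(3)/3)*B.
Answer: 1/2 + 18*sqrt(3)/229*γ12 - 96*sqrt(3)/229*γ13 - 301*sqrt(3)/458*γ23


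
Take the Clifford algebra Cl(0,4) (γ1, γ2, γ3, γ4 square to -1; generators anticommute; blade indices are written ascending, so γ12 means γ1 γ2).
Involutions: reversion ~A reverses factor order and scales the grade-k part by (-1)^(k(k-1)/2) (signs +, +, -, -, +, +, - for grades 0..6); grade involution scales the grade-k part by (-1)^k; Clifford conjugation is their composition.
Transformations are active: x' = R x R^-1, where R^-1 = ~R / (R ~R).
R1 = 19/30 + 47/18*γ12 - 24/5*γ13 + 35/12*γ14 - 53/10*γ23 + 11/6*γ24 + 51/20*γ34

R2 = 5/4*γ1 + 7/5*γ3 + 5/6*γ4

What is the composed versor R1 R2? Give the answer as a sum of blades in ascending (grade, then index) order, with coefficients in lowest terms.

Distribute over the terms of R2 (each basis-blade product reordered to ascending indices, repeated generators contracted through their squares):
R1 (5/4*γ1) = 19/24*γ1 + 235/72*γ2 - 6*γ3 + 175/48*γ4 - 53/8*γ123 + 55/24*γ124 + 51/16*γ134
R1 (7/5*γ3) = 168/25*γ1 + 371/50*γ2 + 133/150*γ3 + 357/100*γ4 + 329/90*γ123 - 49/12*γ134 - 77/30*γ234
R1 (5/6*γ4) = -175/72*γ1 - 55/36*γ2 - 17/8*γ3 + 19/36*γ4 + 235/108*γ124 - 4*γ134 - 53/12*γ234
Summing the partial products and collecting blades:
Answer: 4573/900*γ1 + 16481/1800*γ2 - 4343/600*γ3 + 27877/3600*γ4 - 1069/360*γ123 + 965/216*γ124 - 235/48*γ134 - 419/60*γ234


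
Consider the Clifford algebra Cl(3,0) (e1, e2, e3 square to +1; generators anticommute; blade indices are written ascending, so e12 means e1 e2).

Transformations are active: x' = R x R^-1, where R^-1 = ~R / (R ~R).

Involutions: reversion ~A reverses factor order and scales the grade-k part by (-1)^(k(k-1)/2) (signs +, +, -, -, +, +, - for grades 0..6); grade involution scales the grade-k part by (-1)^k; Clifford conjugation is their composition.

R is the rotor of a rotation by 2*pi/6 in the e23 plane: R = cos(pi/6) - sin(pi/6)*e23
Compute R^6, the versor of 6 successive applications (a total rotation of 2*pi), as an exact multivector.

Because a rotor carries half the rotation angle, composing 6 copies of this e23-plane rotor multiplies the phase: 6*(pi/6) = pi, hence R^6 = cos(pi) - sin(pi)*e23.
cos(pi) = -1 and sin(pi) = 0, so R^6 = -1. The total rotation 2*pi is 1 full turn, so every vector returns to itself, yet the rotor is -1, on the OTHER sheet of the double cover (an odd number of 2*pi turns).
Answer: -1


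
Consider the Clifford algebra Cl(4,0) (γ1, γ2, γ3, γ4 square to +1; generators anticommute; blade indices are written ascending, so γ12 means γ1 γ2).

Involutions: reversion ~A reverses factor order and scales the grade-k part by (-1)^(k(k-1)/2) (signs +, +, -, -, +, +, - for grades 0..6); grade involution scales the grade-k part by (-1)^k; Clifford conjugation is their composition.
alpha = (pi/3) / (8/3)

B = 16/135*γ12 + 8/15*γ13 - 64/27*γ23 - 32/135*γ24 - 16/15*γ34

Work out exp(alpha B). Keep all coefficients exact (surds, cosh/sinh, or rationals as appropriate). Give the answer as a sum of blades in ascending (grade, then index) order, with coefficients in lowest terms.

B^2 term by term: the squares give (16/135)^2*(γ12)^2 + (8/15)^2*(γ13)^2 + (-64/27)^2*(γ23)^2 + (-32/135)^2*(γ24)^2 + (-16/15)^2*(γ34)^2 = 256/18225*(-1) + 64/225*(-1) + 4096/729*(-1) + 1024/18225*(-1) + 256/225*(-1) = -64/9 (each basis 2-blade squares to minus the product of its generators' squares); cross terms between blades sharing an index anticommute and cancel; the commuting (index-disjoint) pairs give grade-4 terms 2*c*c'*(blade product), which cancel blade by blade — γ1234: -512/2025 + 512/2025 = 0 — confirming B is simple. So B^2 = -64/9.
B^2 = -64/9 — a negative square means the series sums to a rotation: l = 8/3, alpha*l = pi/3, so exp(alpha B) = cos(pi/3) + (sin(pi/3)/(8/3))*B = 1/2 + (3*sqrt(3)/16)*B.
Answer: 1/2 + sqrt(3)/45*γ12 + sqrt(3)/10*γ13 - 4*sqrt(3)/9*γ23 - 2*sqrt(3)/45*γ24 - sqrt(3)/5*γ34


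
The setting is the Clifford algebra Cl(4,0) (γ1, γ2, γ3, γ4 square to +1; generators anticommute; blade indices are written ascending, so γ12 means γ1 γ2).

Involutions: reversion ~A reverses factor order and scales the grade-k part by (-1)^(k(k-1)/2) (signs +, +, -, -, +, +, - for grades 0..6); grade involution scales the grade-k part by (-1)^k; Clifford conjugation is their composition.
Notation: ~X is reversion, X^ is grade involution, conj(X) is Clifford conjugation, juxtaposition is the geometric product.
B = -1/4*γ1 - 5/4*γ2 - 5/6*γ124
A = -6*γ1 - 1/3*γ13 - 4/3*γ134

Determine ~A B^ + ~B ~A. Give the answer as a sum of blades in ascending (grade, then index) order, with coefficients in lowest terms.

first term: -3/2 - 1/12*γ3 - 15/2*γ12 + 10/9*γ23 - 5*γ24 + 1/3*γ34 - 5/12*γ123 + 5/18*γ234 + 5/3*γ1234
second term: 3/2 - 1/12*γ3 - 15/2*γ12 - 10/9*γ23 - 5*γ24 - 1/3*γ34 + 5/12*γ123 - 5/18*γ234 + 5/3*γ1234
Answer: -1/6*γ3 - 15*γ12 - 10*γ24 + 10/3*γ1234


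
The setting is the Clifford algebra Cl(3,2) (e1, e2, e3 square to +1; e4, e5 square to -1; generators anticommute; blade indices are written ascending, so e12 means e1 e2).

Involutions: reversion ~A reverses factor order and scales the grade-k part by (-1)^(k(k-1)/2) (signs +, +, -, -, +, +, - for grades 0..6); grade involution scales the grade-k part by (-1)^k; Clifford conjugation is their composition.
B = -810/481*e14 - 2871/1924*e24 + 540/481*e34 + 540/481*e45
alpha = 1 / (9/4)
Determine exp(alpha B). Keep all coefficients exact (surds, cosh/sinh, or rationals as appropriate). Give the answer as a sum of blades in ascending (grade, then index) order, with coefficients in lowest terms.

B^2 term by term: the squares give (-810/481)^2*(e14)^2 + (-2871/1924)^2*(e24)^2 + (540/481)^2*(e34)^2 + (540/481)^2*(e45)^2 = 656100/231361*(+1) + 8242641/3701776*(+1) + 291600/231361*(+1) + 291600/231361*(-1) = 81/16 (each basis 2-blade squares to minus the product of its generators' squares); cross terms between blades sharing an index anticommute and cancel. So B^2 = 81/16.
B^2 = 81/16 — the series telescopes hyperbolically here: l = 9/4, alpha*l = 1, so exp(alpha B) = cosh(1) + (sinh(1)/(9/4))*B = cosh(1) + (4*sinh(1)/9)*B.
Answer: cosh(1) - 360*sinh(1)/481*e14 - 319*sinh(1)/481*e24 + 240*sinh(1)/481*e34 + 240*sinh(1)/481*e45


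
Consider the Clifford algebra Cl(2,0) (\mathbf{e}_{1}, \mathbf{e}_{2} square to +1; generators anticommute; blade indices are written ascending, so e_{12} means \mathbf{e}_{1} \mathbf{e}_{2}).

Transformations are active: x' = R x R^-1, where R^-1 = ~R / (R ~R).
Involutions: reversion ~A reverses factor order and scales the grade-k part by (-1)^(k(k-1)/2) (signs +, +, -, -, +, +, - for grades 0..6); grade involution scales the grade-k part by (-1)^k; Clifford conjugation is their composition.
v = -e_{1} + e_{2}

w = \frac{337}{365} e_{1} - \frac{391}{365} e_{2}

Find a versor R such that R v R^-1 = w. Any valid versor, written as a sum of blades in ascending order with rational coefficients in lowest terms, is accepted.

Reasoning: v^2 = w^2 = 2 since conjugation preserves the quadratic form; R = v + w = -\frac{28}{365} e_{1} - \frac{26}{365} e_{2} is then valid when invertible, keeping its own part and reversing (v - w)/2.
Answer: -\frac{28}{365} e_{1} - \frac{26}{365} e_{2}


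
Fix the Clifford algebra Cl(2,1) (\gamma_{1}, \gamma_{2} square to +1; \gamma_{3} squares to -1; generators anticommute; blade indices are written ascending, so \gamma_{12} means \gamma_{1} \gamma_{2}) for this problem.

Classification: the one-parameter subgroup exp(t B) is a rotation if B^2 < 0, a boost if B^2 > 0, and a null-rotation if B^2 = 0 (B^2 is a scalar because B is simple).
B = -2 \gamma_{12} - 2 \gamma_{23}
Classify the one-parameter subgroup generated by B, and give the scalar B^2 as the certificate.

B^2 term by term: the squares give (-2)^2*(\gamma_{12})^2 + (-2)^2*(\gamma_{23})^2 = 4*(-1) + 4*(+1) = 0 (each basis 2-blade squares to minus the product of its generators' squares); cross terms between blades sharing an index anticommute and cancel. So B^2 = 0.
Answer: null-rotation, certificate B^2 = 0. Certificate logic: 0 is a conjugation-invariant scalar, so its sign fixes rotation versus boost versus null-rotation outright.


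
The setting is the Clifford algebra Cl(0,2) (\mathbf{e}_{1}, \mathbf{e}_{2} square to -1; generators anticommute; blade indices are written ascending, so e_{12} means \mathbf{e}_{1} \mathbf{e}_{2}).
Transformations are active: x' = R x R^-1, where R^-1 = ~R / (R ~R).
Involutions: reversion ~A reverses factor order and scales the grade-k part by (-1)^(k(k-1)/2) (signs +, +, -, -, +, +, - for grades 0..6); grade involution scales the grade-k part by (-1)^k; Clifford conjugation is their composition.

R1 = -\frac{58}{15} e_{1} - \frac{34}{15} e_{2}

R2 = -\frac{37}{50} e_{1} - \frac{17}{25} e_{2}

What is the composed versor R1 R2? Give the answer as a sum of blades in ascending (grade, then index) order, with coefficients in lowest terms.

Distribute over the terms of R1 (each basis-blade product reordered to ascending indices, repeated generators contracted through their squares):
(-\frac{58}{15} e_{1}) R2 = -\frac{1073}{375} + \frac{986}{375} e_{12}
(-\frac{34}{15} e_{2}) R2 = -\frac{578}{375} - \frac{629}{375} e_{12}
Summing the partial products and collecting blades:
Answer: -\frac{1651}{375} + \frac{119}{125} e_{12}


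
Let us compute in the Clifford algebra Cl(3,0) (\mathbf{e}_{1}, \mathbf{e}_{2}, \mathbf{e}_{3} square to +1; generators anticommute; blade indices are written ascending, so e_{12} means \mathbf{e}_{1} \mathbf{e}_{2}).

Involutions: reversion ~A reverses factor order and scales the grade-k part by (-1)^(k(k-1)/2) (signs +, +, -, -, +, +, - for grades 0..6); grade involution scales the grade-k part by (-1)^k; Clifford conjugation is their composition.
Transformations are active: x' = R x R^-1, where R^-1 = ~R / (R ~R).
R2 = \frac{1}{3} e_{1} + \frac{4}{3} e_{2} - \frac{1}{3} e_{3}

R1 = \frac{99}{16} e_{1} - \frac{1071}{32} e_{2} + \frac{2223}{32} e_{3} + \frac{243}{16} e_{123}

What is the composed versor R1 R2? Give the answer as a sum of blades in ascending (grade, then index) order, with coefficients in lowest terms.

Distribute over the terms of R2 (each basis-blade product reordered to ascending indices, repeated generators contracted through their squares):
R1 (\frac{1}{3} e_{1}) = \frac{33}{16} + \frac{357}{32} e_{12} - \frac{741}{32} e_{13} + \frac{81}{16} e_{23}
R1 (\frac{4}{3} e_{2}) = -\frac{357}{8} + \frac{33}{4} e_{12} - \frac{81}{4} e_{13} - \frac{741}{8} e_{23}
R1 (-\frac{1}{3} e_{3}) = -\frac{741}{32} - \frac{81}{16} e_{12} - \frac{33}{16} e_{13} + \frac{357}{32} e_{23}
Summing the partial products and collecting blades:
Answer: -\frac{2103}{32} + \frac{459}{32} e_{12} - \frac{1455}{32} e_{13} - \frac{2445}{32} e_{23}


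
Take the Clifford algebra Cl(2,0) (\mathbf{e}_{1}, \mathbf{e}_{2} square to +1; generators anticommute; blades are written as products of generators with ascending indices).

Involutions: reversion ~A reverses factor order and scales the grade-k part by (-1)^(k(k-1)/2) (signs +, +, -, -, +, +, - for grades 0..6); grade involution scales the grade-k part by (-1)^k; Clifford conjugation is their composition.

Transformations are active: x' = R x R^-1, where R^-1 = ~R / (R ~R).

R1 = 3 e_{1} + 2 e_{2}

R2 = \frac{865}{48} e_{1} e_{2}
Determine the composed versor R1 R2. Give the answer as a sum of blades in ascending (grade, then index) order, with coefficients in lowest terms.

Distribute over the terms of R2 (each basis-blade product reordered to ascending indices, repeated generators contracted through their squares):
R1 (\frac{865}{48} e_{1} e_{2}) = -\frac{865}{24} e_{1} + \frac{865}{16} e_{2}
Answer: -\frac{865}{24} e_{1} + \frac{865}{16} e_{2}


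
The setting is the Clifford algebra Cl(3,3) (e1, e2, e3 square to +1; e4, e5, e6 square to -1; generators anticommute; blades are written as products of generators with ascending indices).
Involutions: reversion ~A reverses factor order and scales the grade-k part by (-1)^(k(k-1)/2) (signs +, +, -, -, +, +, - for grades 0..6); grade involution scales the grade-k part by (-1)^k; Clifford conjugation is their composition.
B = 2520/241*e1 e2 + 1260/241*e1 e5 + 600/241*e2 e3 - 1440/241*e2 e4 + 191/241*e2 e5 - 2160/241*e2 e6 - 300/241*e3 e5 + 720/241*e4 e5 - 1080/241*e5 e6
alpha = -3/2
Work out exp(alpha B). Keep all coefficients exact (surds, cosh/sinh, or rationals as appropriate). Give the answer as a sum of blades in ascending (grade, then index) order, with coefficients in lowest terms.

B^2 term by term: the squares give (2520/241)^2*(e1 e2)^2 + (1260/241)^2*(e1 e5)^2 + (600/241)^2*(e2 e3)^2 + (-1440/241)^2*(e2 e4)^2 + (191/241)^2*(e2 e5)^2 + (-2160/241)^2*(e2 e6)^2 + (-300/241)^2*(e3 e5)^2 + (720/241)^2*(e4 e5)^2 + (-1080/241)^2*(e5 e6)^2 = 6350400/58081*(-1) + 1587600/58081*(+1) + 360000/58081*(-1) + 2073600/58081*(+1) + 36481/58081*(+1) + 4665600/58081*(+1) + 90000/58081*(+1) + 518400/58081*(-1) + 1166400/58081*(-1) = 1 (each basis 2-blade squares to minus the product of its generators' squares); cross terms between blades sharing an index anticommute and cancel; the commuting (index-disjoint) pairs give grade-4 terms 2*c*c'*(blade product), which cancel blade by blade — e1 e2 e3 e5: -1512000/58081 + 1512000/58081 = 0; e1 e2 e4 e5: 3628800/58081 - 3628800/58081 = 0; e1 e2 e5 e6: -5443200/58081 + 5443200/58081 = 0; e2 e3 e4 e5: 864000/58081 - 864000/58081 = 0; e2 e3 e5 e6: -1296000/58081 + 1296000/58081 = 0; e2 e4 e5 e6: 3110400/58081 - 3110400/58081 = 0 — confirming B is simple. So B^2 = 1.
B^2 = 1 — the positive square puts this in the hyperbolic regime; l = 1, alpha*l = -3/2, so exp(alpha B) = cosh(-3/2) + (sinh(-3/2)/1)*B = cosh(3/2) + (-sinh(3/2))*B.
Answer: cosh(3/2) - 2520*sinh(3/2)/241*e1 e2 - 1260*sinh(3/2)/241*e1 e5 - 600*sinh(3/2)/241*e2 e3 + 1440*sinh(3/2)/241*e2 e4 - 191*sinh(3/2)/241*e2 e5 + 2160*sinh(3/2)/241*e2 e6 + 300*sinh(3/2)/241*e3 e5 - 720*sinh(3/2)/241*e4 e5 + 1080*sinh(3/2)/241*e5 e6


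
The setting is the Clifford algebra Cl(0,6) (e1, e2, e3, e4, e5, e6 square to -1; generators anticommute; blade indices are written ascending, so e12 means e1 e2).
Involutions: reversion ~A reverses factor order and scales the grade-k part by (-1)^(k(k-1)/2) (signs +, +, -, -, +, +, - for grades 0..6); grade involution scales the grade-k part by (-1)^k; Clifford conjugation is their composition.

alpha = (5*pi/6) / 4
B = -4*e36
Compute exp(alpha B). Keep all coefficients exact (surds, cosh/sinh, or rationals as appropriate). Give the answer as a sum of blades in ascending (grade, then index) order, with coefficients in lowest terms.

B^2 = (-4)^2*(e36)^2 = 16*(-1) = -16 (a basis 2-blade squares to minus the product of its generators' squares).
B^2 = -16 — B^2 < 0, so the exponential closes trigonometrically: l = 4, alpha*l = 5*pi/6, so exp(alpha B) = cos(5*pi/6) + (sin(5*pi/6)/4)*B = -sqrt(3)/2 + (1/8)*B.
Answer: -sqrt(3)/2 - 1/2*e36


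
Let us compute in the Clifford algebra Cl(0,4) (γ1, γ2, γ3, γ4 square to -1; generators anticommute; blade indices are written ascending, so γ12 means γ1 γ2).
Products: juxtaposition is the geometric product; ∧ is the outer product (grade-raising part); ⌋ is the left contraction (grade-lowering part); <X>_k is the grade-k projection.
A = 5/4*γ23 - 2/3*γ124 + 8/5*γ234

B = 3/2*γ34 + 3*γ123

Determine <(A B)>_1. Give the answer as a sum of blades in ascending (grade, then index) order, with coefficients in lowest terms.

step 1: -15/4*γ1 - 12/5*γ2 + 24/5*γ14 - 15/8*γ24 - 2*γ34 - γ123
step 2: -15/4*γ1 - 12/5*γ2
Answer: -15/4*γ1 - 12/5*γ2


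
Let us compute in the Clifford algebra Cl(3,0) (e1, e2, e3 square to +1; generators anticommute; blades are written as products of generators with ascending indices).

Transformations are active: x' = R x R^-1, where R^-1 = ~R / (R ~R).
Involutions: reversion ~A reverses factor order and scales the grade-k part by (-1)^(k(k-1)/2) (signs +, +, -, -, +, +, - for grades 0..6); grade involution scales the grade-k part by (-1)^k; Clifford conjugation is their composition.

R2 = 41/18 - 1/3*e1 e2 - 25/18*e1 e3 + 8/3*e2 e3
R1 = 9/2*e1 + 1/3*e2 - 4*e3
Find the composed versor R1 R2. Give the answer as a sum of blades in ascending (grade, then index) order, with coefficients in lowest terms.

Distribute over the terms of R1 (each basis-blade product reordered to ascending indices, repeated generators contracted through their squares):
(9/2*e1) R2 = 41/4*e1 - 3/2*e2 - 25/4*e3 + 12*e1 e2 e3
(1/3*e2) R2 = 1/9*e1 + 41/54*e2 + 8/9*e3 + 25/54*e1 e2 e3
(-4*e3) R2 = -50/9*e1 + 32/3*e2 - 82/9*e3 + 4/3*e1 e2 e3
Summing the partial products and collecting blades:
Answer: 173/36*e1 + 268/27*e2 - 521/36*e3 + 745/54*e1 e2 e3


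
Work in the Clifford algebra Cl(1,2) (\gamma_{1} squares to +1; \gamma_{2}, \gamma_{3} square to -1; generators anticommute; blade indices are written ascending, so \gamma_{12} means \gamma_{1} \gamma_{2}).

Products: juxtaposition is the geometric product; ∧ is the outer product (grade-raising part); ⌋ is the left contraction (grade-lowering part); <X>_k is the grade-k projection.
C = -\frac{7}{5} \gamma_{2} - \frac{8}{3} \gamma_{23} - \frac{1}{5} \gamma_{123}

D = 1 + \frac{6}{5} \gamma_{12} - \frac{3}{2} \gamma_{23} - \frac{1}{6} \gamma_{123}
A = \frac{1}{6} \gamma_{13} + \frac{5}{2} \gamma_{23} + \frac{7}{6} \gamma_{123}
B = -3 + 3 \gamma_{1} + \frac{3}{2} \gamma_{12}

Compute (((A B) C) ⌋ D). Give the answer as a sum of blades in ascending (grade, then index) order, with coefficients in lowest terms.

step 1: \frac{5}{4} \gamma_{3} + \frac{13}{4} \gamma_{13} - \frac{15}{4} \gamma_{23} + 4 \gamma_{123}
step 2: -\frac{46}{5} + \frac{119}{12} \gamma_{1} - \frac{161}{60} \gamma_{2} + \frac{21}{4} \gamma_{3} - \frac{101}{12} \gamma_{12} - \frac{28}{5} \gamma_{13} + \frac{7}{4} \gamma_{23} + \frac{91}{20} \gamma_{123}
step 3: -\frac{191}{12} - \frac{1757}{600} \gamma_{1} + \frac{371}{120} \gamma_{2} - \frac{118}{45} \gamma_{3} - \frac{2033}{200} \gamma_{12} + \frac{161}{360} \gamma_{13} + \frac{4373}{360} \gamma_{23} + \frac{23}{15} \gamma_{123}
Answer: -\frac{191}{12} - \frac{1757}{600} \gamma_{1} + \frac{371}{120} \gamma_{2} - \frac{118}{45} \gamma_{3} - \frac{2033}{200} \gamma_{12} + \frac{161}{360} \gamma_{13} + \frac{4373}{360} \gamma_{23} + \frac{23}{15} \gamma_{123}


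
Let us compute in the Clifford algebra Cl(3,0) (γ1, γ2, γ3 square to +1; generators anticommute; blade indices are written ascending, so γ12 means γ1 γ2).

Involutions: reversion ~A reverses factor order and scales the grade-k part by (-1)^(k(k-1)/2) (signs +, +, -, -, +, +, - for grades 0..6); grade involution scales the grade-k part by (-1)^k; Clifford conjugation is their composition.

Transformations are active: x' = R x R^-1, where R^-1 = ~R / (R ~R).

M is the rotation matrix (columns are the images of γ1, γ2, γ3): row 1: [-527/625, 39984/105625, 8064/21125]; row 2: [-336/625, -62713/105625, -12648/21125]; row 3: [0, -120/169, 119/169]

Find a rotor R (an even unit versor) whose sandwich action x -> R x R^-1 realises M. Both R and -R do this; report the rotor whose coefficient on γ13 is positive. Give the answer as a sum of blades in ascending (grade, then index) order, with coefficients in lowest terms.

Method: write R = a + b12*γ12 + b13*γ13 + b23*γ23 with a^2 + b12^2 + b13^2 + b23^2 = 1 (so R^-1 = ~R). Expanding the columns R e_j ~R gives tr M = 4a^2 - 1 and, from the antisymmetric part, M21 - M12 = -4a*b12, M13 - M31 = 4a*b13, M32 - M23 = -4a*b23.
Here tr M = -77401/105625, so a^2 = (1 + tr M)/4 = 7056/105625 and a = ±84/325. Taking a = 84/325: M21 - M12 = -96768/105625, M13 - M31 = 8064/21125, M32 - M23 = -2352/21125, giving b12 = 288/325, b13 = 24/65, b23 = 7/65, i.e. R = 84/325 + 288/325*γ12 + 24/65*γ13 + 7/65*γ23.
Its γ13 coefficient is already positive.
Answer: 84/325 + 288/325*γ12 + 24/65*γ13 + 7/65*γ23. Recall the cover is two-to-one: with M of trace -77401/105625, both preimages act alike, and the stated γ13 sign chooses the sheet.


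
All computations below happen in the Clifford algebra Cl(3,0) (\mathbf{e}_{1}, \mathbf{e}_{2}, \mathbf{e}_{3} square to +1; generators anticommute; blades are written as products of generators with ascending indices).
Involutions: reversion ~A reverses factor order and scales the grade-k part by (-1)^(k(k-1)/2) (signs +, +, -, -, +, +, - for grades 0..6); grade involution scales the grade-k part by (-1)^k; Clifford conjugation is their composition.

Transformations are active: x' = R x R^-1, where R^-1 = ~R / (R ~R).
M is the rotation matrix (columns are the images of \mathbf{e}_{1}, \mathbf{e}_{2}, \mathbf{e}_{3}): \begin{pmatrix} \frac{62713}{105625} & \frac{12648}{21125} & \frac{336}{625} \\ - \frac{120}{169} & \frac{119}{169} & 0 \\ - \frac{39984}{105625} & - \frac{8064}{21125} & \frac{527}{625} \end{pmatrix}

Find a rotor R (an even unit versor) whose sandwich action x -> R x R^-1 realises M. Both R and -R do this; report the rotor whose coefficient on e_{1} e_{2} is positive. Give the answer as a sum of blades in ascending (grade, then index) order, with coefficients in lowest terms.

Method: write R = a + b12*e_{1} e_{2} + b13*e_{1} e_{3} + b23*e_{2} e_{3} with a^2 + b12^2 + b13^2 + b23^2 = 1 (so R^-1 = ~R). Expanding the columns R e_j ~R gives tr M = 4a^2 - 1 and, from the antisymmetric part, M21 - M12 = -4a*b12, M13 - M31 = 4a*b13, M32 - M23 = -4a*b23.
Here tr M = \frac{226151}{105625}, so a^2 = (1 + tr M)/4 = \frac{82944}{105625} and a = ±\frac{288}{325}. Taking a = \frac{288}{325}: M21 - M12 = -\frac{27648}{21125}, M13 - M31 = \frac{96768}{105625}, M32 - M23 = -\frac{8064}{21125}, giving b12 = \frac{24}{65}, b13 = \frac{84}{325}, b23 = \frac{7}{65}, i.e. R = \frac{288}{325} + \frac{24}{65} e_{1} e_{2} + \frac{84}{325} e_{1} e_{3} + \frac{7}{65} e_{2} e_{3}.
Its e_{1} e_{2} coefficient is already positive.
Answer: \frac{288}{325} + \frac{24}{65} e_{1} e_{2} + \frac{84}{325} e_{1} e_{3} + \frac{7}{65} e_{2} e_{3}. Key observation: the double cover Spin(3) -> SO(3) sends R and -R to the same matrix (trace \frac{226151}{105625} here), so the stated sign of the e_{1} e_{2} coefficient is what selects one sheet.


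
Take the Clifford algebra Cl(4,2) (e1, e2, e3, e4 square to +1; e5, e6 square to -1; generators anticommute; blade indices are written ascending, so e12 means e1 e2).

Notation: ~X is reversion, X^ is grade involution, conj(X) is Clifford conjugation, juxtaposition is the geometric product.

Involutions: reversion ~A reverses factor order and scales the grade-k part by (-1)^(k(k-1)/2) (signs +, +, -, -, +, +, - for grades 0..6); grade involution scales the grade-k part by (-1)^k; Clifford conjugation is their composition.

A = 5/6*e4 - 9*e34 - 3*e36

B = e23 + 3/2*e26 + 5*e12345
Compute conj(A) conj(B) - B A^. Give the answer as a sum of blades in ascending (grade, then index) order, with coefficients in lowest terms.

first term: 9/2*e23 + 9*e24 + 3*e26 + 45*e125 + 5/6*e234 - 5/4*e246 - 25/6*e1235 - 27/2*e2346 + 15*e12456
second term: -9/2*e23 - 9*e24 - 3*e26 + 45*e125 - 5/6*e234 + 5/4*e246 + 25/6*e1235 - 27/2*e2346 - 15*e12456
Answer: 9*e23 + 18*e24 + 6*e26 + 5/3*e234 - 5/2*e246 - 25/3*e1235 + 30*e12456


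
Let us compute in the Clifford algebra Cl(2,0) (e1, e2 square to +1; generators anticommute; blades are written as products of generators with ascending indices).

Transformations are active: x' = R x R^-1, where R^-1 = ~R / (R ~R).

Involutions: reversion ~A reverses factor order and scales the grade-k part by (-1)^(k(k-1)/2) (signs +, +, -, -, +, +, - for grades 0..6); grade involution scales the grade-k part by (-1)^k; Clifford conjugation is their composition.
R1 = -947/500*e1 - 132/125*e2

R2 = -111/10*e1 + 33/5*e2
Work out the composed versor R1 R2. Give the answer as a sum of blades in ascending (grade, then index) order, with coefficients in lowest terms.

Distribute over the terms of R1 (each basis-blade product reordered to ascending indices, repeated generators contracted through their squares):
(-947/500*e1) R2 = 105117/5000 - 31251/2500*e1 e2
(-132/125*e2) R2 = -4356/625 - 7326/625*e1 e2
Summing the partial products and collecting blades:
Answer: 70269/5000 - 12111/500*e1 e2


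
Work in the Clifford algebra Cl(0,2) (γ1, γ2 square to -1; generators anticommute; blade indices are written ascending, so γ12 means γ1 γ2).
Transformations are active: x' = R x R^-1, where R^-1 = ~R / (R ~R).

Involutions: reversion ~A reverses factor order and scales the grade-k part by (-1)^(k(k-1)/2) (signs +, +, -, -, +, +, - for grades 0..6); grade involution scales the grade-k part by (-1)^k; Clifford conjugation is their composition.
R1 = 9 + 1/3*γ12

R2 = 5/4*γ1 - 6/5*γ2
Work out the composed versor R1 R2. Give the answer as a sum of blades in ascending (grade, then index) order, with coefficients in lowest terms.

Distribute over the terms of R1 (each basis-blade product reordered to ascending indices, repeated generators contracted through their squares):
(9) R2 = 45/4*γ1 - 54/5*γ2
(1/3*γ12) R2 = 2/5*γ1 + 5/12*γ2
Summing the partial products and collecting blades:
Answer: 233/20*γ1 - 623/60*γ2


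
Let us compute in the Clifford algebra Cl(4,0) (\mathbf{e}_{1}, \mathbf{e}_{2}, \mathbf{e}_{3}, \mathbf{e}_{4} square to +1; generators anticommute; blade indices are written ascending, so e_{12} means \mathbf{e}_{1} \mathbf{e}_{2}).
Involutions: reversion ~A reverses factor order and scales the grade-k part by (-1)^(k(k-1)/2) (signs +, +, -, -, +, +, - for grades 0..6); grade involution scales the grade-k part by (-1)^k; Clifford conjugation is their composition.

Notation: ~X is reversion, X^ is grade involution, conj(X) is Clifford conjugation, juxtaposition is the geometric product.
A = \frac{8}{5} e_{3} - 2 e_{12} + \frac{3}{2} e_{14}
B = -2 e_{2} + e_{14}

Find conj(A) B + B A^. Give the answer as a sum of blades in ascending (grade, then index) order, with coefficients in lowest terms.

first term: \frac{3}{2} - 4 e_{1} - \frac{16}{5} e_{23} - 2 e_{24} - 3 e_{124} + \frac{8}{5} e_{134}
second term: -\frac{3}{2} - 4 e_{1} + \frac{16}{5} e_{23} - 2 e_{24} + 3 e_{124} + \frac{8}{5} e_{134}
Answer: -8 e_{1} - 4 e_{24} + \frac{16}{5} e_{134}


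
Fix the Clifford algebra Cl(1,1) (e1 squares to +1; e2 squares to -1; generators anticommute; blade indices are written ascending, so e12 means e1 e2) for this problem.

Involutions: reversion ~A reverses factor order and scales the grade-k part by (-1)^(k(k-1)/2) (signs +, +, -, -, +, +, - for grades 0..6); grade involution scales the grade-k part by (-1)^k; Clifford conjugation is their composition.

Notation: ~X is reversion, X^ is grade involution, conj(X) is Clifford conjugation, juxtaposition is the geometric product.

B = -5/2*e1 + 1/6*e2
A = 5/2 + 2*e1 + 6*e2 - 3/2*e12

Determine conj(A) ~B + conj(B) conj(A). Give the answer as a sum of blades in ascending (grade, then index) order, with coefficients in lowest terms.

first term: 6 - 13/2*e1 + 25/6*e2 - 46/3*e12
second term: -6 + 6*e1 + 10/3*e2 - 46/3*e12
Answer: -1/2*e1 + 15/2*e2 - 92/3*e12


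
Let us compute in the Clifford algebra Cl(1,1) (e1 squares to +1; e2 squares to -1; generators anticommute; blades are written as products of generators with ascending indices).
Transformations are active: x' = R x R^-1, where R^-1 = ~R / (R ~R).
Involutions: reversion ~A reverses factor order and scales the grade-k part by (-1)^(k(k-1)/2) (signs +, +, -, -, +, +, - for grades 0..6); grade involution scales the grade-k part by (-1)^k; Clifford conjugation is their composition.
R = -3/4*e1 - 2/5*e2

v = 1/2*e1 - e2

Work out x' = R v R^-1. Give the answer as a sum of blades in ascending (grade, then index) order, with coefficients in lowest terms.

~R = -3/4*e1 - 2/5*e2, and R ~R = 161/400, so R^-1 = ~R / (161/400).
R v = -31/40 + 19/20*e1 e2
Answer: 769/322*e1 + 409/161*e2


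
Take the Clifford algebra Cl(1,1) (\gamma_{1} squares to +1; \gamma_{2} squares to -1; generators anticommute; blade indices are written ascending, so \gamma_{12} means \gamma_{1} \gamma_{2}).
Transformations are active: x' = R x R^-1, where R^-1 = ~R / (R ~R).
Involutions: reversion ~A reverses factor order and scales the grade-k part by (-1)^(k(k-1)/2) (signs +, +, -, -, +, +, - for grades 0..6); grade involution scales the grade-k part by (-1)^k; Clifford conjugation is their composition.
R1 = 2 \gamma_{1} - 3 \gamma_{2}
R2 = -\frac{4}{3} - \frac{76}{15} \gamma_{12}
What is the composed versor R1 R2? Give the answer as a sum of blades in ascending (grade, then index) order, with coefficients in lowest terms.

Distribute over the terms of R1 (each basis-blade product reordered to ascending indices, repeated generators contracted through their squares):
(2 \gamma_{1}) R2 = -\frac{8}{3} \gamma_{1} - \frac{152}{15} \gamma_{2}
(-3 \gamma_{2}) R2 = \frac{76}{5} \gamma_{1} + 4 \gamma_{2}
Summing the partial products and collecting blades:
Answer: \frac{188}{15} \gamma_{1} - \frac{92}{15} \gamma_{2}


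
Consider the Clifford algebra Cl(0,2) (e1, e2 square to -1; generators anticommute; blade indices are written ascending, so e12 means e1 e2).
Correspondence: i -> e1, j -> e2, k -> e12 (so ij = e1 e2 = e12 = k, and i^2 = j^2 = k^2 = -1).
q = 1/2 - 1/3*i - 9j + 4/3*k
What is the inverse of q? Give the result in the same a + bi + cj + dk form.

In blades: q = 1/2 - 1/3*e1 - 9*e2 + 4/3*e12.
With qbar = 1/2 + 1/3*e1 + 9*e2 - 4/3*e12 (scalar fixed, mapped units negated), q qbar = 2993/36 (the sum of squared coefficients), so q^-1 = qbar / (2993/36) = 18/2993 + 12/2993*e1 + 324/2993*e2 - 48/2993*e12; translating back:
Answer: 18/2993 + 12/2993*i + 324/2993*j - 48/2993*k


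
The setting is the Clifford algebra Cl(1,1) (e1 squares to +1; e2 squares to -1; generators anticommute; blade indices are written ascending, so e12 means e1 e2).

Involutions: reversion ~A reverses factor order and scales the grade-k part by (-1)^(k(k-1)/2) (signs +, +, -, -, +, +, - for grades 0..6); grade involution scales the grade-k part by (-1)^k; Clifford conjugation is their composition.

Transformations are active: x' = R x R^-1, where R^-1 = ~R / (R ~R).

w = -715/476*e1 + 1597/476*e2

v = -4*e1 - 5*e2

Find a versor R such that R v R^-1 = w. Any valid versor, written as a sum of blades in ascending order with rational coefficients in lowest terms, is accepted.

R = v + w = -2619/476*e1 - 783/476*e2 works: the equal norms (-9) guarantee its sandwich swaps v into w.
Answer: -2619/476*e1 - 783/476*e2


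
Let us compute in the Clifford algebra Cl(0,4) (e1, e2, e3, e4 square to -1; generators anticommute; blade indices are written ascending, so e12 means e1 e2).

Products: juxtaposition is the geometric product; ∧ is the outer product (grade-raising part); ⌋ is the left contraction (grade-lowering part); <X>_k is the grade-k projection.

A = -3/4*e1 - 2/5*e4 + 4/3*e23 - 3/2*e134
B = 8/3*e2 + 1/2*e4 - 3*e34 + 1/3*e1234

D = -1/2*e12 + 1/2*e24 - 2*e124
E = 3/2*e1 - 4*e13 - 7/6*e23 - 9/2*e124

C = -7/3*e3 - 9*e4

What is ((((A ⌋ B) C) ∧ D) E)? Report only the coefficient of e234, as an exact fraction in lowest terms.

step 1: 1/5 - 1/2*e2 + 6/5*e3 - 4/9*e14 - 2/15*e123 + 1/4*e234
step 2: 14/5 - 4*e1 - 7/15*e3 - 9/5*e4 - 14/45*e12 + 41/12*e23 + 47/12*e24 - 54/5*e34 - 28/27*e134 + 6/5*e1234
step 3: -7/5*e12 + 7/5*e24 + 7/30*e123 - 67/10*e124 + 7/30*e234 + 19/3*e1234
step 4: 603/20 + 1183/180*e1 - 91/30*e2 - 57/2*e3 - 217/36*e4 - 7/12*e13 + 133/18*e14 + 21/4*e23 - 917/60*e24 + 161/60*e34 + 91/30*e124 - 469/60*e134 + 363/10*e234 + 21/4*e1234
Answer: 363/10


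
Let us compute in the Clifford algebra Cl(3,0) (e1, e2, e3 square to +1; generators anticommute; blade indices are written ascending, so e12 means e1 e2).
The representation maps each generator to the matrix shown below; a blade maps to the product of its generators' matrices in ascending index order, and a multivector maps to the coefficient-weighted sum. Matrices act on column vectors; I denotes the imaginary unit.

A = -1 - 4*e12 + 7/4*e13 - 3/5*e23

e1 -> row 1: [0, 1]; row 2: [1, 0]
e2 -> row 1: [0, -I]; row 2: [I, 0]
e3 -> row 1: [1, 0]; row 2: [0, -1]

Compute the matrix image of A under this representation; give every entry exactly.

Bivector images (products of the table entries): rho(e12) = rho(e1)rho(e2) = row 1: [I, 0]; row 2: [0, -I]; rho(e13) = rho(e1)rho(e3) = row 1: [0, -1]; row 2: [1, 0]; rho(e23) = rho(e2)rho(e3) = row 1: [0, I]; row 2: [I, 0].
M = (-1)*1 + (-4)*rho(e12) + (7/4)*rho(e13) + (-3/5)*rho(e23), summed entrywise (1 is the identity matrix):
Answer: row 1: [-1 - 4*I, -7/4 - 3*I/5]; row 2: [7/4 - 3*I/5, -1 + 4*I]


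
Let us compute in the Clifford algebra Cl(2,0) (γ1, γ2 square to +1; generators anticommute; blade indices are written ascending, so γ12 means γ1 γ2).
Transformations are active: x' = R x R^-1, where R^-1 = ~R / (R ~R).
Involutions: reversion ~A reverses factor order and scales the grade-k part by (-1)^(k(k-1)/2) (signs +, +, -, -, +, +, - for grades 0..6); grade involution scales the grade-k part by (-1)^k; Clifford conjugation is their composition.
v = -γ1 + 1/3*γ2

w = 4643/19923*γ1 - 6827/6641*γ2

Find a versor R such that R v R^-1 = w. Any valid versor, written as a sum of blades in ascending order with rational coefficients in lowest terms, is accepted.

Take R = v + w = -15280/19923*γ1 - 13840/19923*γ2. Because q(v) = q(w) = 10/9, conjugation by R sends v exactly to w.
Answer: -15280/19923*γ1 - 13840/19923*γ2


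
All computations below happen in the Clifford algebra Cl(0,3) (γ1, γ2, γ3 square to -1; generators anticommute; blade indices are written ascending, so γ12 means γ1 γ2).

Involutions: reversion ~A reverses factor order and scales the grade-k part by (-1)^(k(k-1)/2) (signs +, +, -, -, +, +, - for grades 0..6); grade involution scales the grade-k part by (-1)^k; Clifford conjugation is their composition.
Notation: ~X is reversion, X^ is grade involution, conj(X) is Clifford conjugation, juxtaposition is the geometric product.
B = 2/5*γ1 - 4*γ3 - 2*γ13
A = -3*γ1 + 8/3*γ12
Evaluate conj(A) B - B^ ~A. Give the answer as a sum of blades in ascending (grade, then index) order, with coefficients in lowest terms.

first term: -6/5 - 16/15*γ2 + 6*γ3 - 12*γ13 + 16/3*γ23 + 32/3*γ123
second term: -6/5 - 16/15*γ2 + 6*γ3 + 12*γ13 - 16/3*γ23 - 32/3*γ123
Answer: -24*γ13 + 32/3*γ23 + 64/3*γ123


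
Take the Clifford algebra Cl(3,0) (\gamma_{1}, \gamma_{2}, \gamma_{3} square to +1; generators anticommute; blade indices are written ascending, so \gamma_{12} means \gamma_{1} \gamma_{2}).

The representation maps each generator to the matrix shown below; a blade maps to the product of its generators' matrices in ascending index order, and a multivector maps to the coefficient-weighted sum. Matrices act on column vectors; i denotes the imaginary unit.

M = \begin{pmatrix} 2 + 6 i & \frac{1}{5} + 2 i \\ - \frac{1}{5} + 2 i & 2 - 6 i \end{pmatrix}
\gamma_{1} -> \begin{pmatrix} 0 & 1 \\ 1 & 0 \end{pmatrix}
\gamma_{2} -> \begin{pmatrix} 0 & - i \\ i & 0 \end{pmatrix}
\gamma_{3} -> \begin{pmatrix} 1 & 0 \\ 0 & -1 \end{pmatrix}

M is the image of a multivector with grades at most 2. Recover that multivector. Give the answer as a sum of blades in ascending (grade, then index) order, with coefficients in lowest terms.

Method: 1, rho(\gamma_{1}), rho(\gamma_{2}), rho(\gamma_{3}) form a trace-orthogonal basis of the 2x2 complex matrices (tr(X Y) = 2 if X = Y, else 0), so M = m0*1 + m1*rho(\gamma_{1}) + m2*rho(\gamma_{2}) + m3*rho(\gamma_{3}) with m0 = tr(M)/2 = 2, m1 = tr(M rho(\gamma_{1}))/2 = 2 i, m2 = tr(M rho(\gamma_{2}))/2 = \frac{i}{5}, m3 = tr(M rho(\gamma_{3}))/2 = 6 i.
Multiplying table entries, the bivector images are rho(\gamma_{12}) = i*rho(\gamma_{3}), rho(\gamma_{13}) = -i*rho(\gamma_{2}), rho(\gamma_{23}) = i*rho(\gamma_{1}); with real blade coefficients the real parts of m0..m3 are the coefficients of 1, \gamma_{1}, \gamma_{2}, \gamma_{3} and the imaginary parts give the bivectors (\gamma_{23}: Im m1, \gamma_{13}: -Im m2, \gamma_{12}: Im m3).
Answer: 2 + 6 \gamma_{12} - \frac{1}{5} \gamma_{13} + 2 \gamma_{23}


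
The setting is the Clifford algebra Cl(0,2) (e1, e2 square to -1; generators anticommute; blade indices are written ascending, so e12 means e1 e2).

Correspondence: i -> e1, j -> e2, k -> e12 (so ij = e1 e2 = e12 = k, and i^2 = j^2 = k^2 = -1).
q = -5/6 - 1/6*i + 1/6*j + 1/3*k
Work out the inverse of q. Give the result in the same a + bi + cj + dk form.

In blades: q = -5/6 - 1/6*e1 + 1/6*e2 + 1/3*e12.
With qbar = -5/6 + 1/6*e1 - 1/6*e2 - 1/3*e12 (scalar fixed, mapped units negated), q qbar = 31/36 (the sum of squared coefficients), so q^-1 = qbar / (31/36) = -30/31 + 6/31*e1 - 6/31*e2 - 12/31*e12; translating back:
Answer: -30/31 + 6/31*i - 6/31*j - 12/31*k


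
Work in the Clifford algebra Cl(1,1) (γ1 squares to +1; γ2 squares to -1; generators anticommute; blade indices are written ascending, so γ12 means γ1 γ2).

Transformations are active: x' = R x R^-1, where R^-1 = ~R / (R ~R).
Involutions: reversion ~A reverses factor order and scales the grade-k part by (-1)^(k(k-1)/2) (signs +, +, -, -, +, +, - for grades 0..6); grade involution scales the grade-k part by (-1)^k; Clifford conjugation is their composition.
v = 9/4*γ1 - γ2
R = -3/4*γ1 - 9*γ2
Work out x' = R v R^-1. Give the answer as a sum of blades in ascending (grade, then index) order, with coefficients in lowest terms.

~R = -3/4*γ1 - 9*γ2, and R ~R = -1287/16, so R^-1 = ~R / (-1287/16).
R v = -171/16 + 21*γ12
Answer: -1401/572*γ1 - 199/143*γ2


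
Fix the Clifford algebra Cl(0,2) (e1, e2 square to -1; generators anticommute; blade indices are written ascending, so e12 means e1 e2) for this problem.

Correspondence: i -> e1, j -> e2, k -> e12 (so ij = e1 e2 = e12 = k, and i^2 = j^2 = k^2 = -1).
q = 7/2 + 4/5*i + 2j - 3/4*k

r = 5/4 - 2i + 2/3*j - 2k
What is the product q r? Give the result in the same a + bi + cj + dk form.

In blades: q = 7/2 + 4/5*e1 + 2*e2 - 3/4*e12, r = 5/4 - 2*e1 + 2/3*e2 - 2*e12.
Distribute q over r term by term (generator squares from the signature, products reordered to ascending indices): (7/2)*r = 35/8 - 7*e1 + 7/3*e2 - 7*e12; (4/5*e1)*r = 8/5 + e1 + 8/5*e2 + 8/15*e12; (2*e2)*r = -4/3 - 4*e1 + 5/2*e2 + 4*e12; (-3/4*e12)*r = -3/2 + 1/2*e1 + 3/2*e2 - 15/16*e12.
Sum: 377/120 - 19/2*e1 + 119/15*e2 - 817/240*e12; translating back through the correspondence:
Answer: 377/120 - 19/2*i + 119/15*j - 817/240*k
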